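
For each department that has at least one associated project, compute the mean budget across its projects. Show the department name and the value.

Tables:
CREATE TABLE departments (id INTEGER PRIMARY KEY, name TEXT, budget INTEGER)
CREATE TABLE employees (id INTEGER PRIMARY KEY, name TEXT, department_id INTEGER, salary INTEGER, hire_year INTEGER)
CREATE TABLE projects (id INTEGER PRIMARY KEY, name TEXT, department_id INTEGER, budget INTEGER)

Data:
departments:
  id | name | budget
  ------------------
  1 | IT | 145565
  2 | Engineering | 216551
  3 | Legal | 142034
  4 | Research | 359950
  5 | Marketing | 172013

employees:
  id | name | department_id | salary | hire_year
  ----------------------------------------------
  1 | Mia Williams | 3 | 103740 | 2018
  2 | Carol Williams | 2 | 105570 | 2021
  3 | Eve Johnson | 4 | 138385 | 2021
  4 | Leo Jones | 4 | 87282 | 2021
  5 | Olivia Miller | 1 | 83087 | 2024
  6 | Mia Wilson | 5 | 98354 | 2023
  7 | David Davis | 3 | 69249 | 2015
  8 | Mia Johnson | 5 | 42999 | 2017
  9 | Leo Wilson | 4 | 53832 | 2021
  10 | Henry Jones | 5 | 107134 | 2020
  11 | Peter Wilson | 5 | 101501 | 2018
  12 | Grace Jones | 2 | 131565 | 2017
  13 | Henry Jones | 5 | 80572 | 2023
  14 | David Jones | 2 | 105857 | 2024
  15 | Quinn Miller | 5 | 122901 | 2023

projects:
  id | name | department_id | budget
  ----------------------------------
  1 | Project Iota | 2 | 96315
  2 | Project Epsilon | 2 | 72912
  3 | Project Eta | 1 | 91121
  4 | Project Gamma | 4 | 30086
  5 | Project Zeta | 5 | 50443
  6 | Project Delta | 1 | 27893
SELECT p.name, AVG(c.budget) AS avg_budget FROM projects c JOIN departments p ON c.department_id = p.id GROUP BY p.id, p.name

Execution result:
name | avg_budget
IT | 59507.00
Engineering | 84613.50
Research | 30086.00
Marketing | 50443.00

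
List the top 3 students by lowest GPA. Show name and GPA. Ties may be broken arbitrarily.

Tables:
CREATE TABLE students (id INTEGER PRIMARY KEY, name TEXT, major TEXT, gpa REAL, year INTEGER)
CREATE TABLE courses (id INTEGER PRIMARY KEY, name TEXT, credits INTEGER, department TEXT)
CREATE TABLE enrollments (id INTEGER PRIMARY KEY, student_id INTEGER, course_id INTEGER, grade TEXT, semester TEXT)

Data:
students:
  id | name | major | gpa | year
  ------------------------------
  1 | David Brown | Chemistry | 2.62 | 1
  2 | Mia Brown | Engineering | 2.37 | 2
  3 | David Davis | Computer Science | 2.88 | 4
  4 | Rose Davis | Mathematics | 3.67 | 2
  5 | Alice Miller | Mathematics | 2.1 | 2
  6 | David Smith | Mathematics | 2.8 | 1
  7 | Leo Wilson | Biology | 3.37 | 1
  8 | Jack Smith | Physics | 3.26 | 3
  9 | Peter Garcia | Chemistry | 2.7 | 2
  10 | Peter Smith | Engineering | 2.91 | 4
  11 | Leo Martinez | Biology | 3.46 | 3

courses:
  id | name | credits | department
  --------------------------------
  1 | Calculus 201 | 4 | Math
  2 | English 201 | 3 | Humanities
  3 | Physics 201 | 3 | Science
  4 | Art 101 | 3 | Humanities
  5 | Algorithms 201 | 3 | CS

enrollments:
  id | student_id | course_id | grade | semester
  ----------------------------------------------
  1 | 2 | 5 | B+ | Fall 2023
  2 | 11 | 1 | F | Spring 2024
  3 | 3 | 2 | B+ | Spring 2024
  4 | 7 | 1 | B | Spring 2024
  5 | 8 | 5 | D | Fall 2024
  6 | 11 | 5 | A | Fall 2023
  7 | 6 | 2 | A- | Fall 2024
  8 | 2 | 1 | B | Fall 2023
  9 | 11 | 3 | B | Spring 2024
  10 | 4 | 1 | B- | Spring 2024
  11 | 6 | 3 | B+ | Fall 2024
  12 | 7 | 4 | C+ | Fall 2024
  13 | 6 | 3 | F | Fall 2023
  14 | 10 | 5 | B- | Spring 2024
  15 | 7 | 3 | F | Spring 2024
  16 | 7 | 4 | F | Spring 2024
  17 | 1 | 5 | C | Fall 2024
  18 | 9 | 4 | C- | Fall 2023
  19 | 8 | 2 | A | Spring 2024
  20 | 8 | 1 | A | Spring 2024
SELECT name, gpa FROM students ORDER BY gpa ASC LIMIT 3

Execution result:
name | gpa
Alice Miller | 2.10
Mia Brown | 2.37
David Brown | 2.62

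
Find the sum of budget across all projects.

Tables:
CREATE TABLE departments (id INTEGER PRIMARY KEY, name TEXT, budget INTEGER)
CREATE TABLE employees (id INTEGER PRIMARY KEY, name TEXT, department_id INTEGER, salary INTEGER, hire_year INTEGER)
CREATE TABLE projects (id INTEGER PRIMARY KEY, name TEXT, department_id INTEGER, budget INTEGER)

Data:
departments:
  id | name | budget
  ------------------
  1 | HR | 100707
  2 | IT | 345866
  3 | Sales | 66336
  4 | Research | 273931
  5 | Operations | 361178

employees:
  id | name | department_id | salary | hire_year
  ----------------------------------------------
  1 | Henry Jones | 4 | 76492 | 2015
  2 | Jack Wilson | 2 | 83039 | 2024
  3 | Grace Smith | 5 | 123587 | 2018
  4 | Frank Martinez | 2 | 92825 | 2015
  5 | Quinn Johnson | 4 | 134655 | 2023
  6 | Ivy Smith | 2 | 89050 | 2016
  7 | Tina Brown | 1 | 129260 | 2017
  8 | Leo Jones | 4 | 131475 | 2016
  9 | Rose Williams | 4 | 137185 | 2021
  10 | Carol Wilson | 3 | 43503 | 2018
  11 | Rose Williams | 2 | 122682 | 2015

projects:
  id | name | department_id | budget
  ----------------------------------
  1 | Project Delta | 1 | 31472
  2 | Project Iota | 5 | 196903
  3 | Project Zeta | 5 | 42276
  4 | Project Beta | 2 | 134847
SELECT SUM(budget) FROM projects

Execution result:
405498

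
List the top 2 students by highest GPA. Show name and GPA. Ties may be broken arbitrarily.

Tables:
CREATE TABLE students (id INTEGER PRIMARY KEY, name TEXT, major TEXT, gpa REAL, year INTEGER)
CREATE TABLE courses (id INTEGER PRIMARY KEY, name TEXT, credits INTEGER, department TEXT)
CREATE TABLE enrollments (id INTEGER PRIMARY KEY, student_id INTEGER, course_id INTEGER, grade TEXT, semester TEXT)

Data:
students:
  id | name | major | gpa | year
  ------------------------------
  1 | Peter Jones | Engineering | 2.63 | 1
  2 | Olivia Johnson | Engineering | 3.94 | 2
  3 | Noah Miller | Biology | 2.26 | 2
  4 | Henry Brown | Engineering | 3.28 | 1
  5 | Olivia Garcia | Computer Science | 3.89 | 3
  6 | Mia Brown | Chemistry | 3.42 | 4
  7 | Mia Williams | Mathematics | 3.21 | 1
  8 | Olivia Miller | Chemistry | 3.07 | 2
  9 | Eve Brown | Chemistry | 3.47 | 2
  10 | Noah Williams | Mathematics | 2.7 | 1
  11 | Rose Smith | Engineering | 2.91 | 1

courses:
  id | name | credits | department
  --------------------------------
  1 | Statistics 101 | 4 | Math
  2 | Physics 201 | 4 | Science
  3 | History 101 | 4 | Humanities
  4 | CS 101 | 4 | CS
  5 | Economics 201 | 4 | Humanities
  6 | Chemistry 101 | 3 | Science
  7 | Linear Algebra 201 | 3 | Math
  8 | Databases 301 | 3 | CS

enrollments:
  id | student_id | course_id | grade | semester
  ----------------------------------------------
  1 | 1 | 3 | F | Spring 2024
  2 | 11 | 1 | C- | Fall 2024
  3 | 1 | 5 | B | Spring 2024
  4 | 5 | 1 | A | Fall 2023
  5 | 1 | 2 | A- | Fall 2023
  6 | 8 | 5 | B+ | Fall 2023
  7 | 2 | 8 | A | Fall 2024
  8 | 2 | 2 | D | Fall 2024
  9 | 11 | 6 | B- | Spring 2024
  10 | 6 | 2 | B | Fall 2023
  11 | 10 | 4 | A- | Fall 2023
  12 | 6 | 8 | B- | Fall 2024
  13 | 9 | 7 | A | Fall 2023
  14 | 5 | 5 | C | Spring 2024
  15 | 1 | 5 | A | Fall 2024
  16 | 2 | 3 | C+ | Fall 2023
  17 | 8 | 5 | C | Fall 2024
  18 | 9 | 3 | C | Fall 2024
SELECT name, gpa FROM students ORDER BY gpa DESC LIMIT 2

Execution result:
name | gpa
Olivia Johnson | 3.94
Olivia Garcia | 3.89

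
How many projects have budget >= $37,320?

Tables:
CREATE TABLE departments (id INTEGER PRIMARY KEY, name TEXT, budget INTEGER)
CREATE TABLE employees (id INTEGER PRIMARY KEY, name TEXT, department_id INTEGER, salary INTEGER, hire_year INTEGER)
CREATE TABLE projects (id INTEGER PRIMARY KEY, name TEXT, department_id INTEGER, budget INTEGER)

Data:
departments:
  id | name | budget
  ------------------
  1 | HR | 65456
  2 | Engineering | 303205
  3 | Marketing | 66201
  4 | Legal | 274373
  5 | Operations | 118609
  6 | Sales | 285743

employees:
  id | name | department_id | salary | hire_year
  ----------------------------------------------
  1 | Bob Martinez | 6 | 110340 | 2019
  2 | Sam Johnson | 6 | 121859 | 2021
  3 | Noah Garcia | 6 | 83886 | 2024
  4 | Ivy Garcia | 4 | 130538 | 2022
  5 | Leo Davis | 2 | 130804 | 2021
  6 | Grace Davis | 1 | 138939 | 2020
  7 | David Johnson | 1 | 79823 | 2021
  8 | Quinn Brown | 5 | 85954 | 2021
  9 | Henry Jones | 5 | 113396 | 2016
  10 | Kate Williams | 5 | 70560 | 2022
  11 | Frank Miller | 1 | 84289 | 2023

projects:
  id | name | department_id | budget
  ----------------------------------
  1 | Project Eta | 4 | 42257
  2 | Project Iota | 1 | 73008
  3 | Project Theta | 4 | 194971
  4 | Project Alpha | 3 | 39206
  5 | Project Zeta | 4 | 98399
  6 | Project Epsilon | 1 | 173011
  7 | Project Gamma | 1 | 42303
SELECT COUNT(*) FROM projects WHERE budget >= 37320

Execution result:
7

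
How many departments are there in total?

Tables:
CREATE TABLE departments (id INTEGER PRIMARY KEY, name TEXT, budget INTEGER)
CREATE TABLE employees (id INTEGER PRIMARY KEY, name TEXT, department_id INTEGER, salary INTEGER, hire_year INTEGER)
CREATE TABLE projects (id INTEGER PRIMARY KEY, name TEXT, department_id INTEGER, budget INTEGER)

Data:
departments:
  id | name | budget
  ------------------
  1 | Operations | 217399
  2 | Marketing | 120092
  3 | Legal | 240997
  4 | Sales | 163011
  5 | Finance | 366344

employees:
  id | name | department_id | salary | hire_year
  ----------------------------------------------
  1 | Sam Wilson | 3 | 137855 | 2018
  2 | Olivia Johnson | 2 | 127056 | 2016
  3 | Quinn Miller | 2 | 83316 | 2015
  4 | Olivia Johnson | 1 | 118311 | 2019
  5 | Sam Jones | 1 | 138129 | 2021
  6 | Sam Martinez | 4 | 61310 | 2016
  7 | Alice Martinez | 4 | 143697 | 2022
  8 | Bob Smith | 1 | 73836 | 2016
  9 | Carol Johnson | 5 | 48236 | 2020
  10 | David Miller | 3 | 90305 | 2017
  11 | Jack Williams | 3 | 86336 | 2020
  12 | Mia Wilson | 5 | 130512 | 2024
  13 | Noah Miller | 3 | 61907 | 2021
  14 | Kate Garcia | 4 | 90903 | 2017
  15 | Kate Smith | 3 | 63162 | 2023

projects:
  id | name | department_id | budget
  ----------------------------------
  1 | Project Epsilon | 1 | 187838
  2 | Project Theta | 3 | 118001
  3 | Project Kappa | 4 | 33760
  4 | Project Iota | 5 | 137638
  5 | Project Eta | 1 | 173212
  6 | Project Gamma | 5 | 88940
SELECT COUNT(*) FROM departments

Execution result:
5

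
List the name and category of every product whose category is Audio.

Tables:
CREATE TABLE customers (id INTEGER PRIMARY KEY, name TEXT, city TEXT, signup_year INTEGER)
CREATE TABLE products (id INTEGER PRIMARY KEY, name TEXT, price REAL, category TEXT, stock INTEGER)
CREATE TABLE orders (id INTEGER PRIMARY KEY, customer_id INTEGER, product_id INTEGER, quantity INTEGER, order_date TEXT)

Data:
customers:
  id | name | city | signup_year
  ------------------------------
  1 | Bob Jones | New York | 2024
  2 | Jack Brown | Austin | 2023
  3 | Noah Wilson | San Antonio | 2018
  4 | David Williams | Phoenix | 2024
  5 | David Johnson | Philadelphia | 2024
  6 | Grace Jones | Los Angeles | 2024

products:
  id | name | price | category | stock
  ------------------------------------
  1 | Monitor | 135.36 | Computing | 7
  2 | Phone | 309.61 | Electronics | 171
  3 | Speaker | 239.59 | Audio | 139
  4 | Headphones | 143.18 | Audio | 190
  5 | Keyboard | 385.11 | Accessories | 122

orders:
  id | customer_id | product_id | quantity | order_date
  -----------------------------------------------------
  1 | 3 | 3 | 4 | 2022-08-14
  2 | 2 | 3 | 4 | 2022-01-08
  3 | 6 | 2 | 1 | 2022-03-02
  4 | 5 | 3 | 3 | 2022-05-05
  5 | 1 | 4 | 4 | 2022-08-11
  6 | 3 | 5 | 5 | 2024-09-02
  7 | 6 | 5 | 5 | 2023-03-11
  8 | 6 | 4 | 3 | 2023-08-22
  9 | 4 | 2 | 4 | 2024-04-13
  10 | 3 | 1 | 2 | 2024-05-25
SELECT name, category FROM products WHERE category = 'Audio'

Execution result:
name | category
Speaker | Audio
Headphones | Audio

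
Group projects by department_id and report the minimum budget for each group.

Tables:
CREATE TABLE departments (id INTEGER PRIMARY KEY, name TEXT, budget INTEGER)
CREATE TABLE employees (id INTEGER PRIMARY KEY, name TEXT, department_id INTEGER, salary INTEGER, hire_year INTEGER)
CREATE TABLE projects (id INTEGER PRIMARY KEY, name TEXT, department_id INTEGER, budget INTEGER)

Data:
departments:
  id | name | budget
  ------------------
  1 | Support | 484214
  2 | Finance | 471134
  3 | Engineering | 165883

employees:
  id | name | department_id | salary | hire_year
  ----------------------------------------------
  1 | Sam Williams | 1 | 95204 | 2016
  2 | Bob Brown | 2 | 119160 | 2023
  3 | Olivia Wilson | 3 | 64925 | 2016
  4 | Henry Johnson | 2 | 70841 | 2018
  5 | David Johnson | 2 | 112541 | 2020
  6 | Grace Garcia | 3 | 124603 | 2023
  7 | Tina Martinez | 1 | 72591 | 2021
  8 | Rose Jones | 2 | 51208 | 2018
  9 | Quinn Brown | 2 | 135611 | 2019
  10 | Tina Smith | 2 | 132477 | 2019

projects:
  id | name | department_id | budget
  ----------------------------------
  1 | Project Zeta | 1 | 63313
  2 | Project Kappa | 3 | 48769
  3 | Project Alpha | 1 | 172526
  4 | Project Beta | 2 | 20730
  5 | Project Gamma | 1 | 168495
SELECT department_id, MIN(budget) AS min_budget FROM projects GROUP BY department_id

Execution result:
department_id | min_budget
1 | 63313
2 | 20730
3 | 48769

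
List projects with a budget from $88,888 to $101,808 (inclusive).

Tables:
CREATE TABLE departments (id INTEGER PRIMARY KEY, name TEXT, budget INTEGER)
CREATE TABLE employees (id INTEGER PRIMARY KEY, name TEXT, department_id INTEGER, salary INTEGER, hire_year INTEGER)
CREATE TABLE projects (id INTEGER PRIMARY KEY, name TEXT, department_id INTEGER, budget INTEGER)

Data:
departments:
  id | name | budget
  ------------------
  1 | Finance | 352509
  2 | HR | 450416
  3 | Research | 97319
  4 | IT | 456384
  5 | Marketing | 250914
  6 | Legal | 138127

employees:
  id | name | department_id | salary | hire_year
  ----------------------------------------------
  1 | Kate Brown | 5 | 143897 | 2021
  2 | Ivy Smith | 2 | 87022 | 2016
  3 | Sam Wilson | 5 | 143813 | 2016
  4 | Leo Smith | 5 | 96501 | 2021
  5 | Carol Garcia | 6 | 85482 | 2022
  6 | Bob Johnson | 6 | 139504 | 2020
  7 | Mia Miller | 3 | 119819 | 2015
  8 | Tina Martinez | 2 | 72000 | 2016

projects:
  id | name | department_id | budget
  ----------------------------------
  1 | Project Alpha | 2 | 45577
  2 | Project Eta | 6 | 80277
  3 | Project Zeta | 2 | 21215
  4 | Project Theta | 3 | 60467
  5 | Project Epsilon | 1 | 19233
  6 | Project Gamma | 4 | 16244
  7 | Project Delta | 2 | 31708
SELECT name, budget FROM projects WHERE budget BETWEEN 88888 AND 101808

Execution result:
(no rows)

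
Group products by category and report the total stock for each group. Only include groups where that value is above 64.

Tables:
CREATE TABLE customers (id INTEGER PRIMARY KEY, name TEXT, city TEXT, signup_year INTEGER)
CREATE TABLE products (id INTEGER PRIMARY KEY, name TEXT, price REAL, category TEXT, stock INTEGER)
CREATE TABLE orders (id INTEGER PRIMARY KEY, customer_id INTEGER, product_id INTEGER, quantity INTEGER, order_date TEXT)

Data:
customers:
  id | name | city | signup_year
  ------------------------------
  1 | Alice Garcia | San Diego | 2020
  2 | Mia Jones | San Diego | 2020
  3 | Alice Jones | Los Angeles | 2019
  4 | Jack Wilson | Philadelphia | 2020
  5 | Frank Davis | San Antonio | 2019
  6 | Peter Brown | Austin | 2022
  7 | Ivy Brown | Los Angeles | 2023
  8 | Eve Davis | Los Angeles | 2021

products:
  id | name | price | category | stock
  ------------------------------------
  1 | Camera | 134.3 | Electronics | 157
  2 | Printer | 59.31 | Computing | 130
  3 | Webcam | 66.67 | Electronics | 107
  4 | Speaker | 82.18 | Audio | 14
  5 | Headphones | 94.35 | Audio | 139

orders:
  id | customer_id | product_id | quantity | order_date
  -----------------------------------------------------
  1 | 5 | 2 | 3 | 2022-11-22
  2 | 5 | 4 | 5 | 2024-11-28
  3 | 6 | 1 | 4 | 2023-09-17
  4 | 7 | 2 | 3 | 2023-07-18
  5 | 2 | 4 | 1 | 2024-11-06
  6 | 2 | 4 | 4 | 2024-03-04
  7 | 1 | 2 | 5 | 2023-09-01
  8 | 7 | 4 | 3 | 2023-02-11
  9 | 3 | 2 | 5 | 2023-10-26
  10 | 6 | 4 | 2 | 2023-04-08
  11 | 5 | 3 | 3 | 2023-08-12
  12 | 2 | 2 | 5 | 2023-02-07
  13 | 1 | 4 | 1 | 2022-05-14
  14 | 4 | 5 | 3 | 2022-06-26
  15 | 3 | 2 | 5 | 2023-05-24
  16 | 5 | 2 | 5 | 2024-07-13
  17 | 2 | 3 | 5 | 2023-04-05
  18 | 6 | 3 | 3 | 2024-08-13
SELECT category, SUM(stock) AS sum_stock FROM products GROUP BY category HAVING SUM(stock) > 64

Execution result:
category | sum_stock
Audio | 153
Computing | 130
Electronics | 264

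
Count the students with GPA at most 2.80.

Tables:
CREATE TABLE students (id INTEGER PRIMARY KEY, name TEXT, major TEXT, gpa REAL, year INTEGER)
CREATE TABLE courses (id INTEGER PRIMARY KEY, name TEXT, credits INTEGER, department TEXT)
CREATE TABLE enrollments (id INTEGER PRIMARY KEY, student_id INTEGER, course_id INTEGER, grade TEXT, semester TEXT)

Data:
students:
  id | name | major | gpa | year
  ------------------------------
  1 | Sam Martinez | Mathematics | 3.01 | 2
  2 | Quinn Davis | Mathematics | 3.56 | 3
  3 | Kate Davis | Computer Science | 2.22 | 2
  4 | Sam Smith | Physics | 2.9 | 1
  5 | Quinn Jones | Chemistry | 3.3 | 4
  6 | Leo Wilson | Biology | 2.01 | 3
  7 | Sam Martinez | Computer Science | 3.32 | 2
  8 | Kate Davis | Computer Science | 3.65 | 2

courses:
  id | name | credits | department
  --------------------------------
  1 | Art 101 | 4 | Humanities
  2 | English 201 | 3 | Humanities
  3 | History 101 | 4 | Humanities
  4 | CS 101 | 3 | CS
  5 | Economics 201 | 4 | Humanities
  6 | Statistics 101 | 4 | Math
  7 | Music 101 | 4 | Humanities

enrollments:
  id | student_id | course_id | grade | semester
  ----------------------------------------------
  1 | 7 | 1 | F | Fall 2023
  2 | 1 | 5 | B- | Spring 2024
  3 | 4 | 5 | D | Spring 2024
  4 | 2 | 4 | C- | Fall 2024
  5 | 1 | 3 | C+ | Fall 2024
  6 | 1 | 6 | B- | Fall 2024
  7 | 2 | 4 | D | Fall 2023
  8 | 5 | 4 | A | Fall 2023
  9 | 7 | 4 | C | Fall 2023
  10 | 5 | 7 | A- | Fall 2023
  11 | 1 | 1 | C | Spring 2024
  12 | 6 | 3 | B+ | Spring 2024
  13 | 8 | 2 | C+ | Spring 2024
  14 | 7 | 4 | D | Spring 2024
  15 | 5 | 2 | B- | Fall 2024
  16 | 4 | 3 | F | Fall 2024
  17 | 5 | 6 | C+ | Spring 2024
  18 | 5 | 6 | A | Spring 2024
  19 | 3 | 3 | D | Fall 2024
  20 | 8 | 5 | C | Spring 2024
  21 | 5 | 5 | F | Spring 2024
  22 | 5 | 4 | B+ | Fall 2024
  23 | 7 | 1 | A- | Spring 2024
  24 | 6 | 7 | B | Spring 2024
SELECT COUNT(*) FROM students WHERE gpa <= 2.8

Execution result:
2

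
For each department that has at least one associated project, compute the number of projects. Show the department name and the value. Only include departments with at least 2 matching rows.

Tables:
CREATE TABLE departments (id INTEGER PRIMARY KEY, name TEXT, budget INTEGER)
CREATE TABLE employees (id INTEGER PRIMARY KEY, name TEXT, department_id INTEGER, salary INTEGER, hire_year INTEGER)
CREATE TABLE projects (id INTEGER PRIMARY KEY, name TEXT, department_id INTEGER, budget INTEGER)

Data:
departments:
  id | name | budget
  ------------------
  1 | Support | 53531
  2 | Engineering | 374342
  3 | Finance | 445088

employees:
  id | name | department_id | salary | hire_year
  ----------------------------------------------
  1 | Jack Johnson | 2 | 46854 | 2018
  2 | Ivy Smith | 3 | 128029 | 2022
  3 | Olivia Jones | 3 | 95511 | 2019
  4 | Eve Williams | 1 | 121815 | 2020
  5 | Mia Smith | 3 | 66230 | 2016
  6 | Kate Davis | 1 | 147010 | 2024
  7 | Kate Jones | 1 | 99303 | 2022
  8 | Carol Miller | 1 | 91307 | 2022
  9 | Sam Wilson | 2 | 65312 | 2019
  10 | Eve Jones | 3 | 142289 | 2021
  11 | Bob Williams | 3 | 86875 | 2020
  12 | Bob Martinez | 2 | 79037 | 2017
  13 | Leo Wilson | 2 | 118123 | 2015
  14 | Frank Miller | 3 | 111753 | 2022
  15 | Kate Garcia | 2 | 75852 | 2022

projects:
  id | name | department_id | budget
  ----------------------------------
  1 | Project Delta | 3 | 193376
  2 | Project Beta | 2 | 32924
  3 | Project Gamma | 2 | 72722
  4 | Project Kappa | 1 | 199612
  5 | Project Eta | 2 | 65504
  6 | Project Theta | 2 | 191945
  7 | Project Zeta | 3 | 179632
SELECT p.name, COUNT(*) AS n FROM projects c JOIN departments p ON c.department_id = p.id GROUP BY p.id, p.name HAVING COUNT(*) >= 2

Execution result:
name | n
Engineering | 4
Finance | 2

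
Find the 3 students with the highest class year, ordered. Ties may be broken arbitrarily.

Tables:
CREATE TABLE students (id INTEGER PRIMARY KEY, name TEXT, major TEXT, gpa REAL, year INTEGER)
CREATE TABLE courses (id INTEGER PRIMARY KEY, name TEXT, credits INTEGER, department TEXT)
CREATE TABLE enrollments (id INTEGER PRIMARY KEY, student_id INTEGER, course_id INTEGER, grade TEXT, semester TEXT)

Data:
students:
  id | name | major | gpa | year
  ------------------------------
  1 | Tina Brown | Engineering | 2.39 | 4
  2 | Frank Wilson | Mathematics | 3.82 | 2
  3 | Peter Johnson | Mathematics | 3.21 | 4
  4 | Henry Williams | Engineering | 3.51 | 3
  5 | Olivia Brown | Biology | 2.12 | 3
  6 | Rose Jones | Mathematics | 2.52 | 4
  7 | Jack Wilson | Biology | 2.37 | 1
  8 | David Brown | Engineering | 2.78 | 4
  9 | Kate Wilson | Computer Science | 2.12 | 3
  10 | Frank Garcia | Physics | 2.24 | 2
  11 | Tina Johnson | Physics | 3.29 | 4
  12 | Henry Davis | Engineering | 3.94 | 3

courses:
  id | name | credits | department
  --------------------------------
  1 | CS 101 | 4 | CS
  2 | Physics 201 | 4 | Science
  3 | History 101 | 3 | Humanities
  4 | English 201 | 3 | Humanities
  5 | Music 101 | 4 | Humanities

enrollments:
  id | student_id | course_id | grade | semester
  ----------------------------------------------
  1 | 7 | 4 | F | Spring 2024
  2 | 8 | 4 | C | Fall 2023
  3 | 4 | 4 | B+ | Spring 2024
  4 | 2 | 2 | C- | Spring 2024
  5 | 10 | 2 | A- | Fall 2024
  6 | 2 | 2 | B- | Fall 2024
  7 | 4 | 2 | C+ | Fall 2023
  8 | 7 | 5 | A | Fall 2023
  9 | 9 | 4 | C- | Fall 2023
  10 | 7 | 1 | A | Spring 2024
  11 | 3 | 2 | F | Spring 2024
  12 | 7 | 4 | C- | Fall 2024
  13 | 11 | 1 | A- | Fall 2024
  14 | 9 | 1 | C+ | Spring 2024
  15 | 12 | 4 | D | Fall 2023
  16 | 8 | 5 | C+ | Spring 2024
SELECT name, year FROM students ORDER BY year DESC LIMIT 3

Execution result:
name | year
Tina Brown | 4
Peter Johnson | 4
Rose Jones | 4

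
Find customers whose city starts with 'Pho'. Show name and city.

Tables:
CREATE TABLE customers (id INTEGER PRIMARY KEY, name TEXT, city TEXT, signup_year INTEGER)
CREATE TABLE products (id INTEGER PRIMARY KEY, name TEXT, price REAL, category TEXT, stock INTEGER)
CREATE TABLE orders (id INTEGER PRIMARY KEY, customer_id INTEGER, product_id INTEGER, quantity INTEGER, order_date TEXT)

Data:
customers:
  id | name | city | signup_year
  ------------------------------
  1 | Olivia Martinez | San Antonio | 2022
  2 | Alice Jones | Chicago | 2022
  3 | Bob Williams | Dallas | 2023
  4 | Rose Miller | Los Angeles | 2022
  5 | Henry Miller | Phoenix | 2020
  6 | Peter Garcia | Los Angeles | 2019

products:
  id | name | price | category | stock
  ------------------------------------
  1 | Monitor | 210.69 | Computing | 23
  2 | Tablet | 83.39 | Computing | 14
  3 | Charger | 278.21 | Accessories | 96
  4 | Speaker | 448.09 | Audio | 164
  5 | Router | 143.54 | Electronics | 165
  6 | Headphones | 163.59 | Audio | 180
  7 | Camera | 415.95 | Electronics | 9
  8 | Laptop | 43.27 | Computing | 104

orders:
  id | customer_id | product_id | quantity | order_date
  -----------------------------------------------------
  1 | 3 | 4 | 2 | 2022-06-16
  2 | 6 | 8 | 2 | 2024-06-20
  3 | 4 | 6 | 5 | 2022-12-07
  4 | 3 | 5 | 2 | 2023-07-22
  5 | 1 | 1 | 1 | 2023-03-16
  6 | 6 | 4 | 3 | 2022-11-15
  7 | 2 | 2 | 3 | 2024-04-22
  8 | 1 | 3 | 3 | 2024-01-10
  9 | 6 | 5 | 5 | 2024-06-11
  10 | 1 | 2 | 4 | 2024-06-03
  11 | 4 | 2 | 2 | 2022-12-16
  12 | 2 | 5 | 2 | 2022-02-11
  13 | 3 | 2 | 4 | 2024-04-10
SELECT name, city FROM customers WHERE city LIKE 'Pho%'

Execution result:
name | city
Henry Miller | Phoenix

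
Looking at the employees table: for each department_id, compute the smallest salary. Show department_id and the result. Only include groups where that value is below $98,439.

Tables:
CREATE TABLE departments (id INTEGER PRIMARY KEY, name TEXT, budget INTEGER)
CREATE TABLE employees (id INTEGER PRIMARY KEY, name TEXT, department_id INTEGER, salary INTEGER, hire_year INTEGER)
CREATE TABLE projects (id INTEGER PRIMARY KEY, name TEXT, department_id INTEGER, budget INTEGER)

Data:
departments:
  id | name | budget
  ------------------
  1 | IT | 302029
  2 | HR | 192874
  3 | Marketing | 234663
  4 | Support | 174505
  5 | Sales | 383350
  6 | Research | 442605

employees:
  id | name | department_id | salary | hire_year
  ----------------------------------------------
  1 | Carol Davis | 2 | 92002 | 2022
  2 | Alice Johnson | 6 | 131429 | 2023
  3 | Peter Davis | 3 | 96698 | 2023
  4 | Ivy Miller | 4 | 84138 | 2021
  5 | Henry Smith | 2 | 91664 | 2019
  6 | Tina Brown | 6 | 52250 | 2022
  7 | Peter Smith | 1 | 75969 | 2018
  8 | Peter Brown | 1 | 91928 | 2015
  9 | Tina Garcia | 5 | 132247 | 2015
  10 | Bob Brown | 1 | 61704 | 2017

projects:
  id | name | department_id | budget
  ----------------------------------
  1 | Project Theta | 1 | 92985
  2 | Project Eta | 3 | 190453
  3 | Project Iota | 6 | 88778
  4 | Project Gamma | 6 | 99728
SELECT department_id, MIN(salary) AS min_salary FROM employees GROUP BY department_id HAVING MIN(salary) < 98439

Execution result:
department_id | min_salary
1 | 61704
2 | 91664
3 | 96698
4 | 84138
6 | 52250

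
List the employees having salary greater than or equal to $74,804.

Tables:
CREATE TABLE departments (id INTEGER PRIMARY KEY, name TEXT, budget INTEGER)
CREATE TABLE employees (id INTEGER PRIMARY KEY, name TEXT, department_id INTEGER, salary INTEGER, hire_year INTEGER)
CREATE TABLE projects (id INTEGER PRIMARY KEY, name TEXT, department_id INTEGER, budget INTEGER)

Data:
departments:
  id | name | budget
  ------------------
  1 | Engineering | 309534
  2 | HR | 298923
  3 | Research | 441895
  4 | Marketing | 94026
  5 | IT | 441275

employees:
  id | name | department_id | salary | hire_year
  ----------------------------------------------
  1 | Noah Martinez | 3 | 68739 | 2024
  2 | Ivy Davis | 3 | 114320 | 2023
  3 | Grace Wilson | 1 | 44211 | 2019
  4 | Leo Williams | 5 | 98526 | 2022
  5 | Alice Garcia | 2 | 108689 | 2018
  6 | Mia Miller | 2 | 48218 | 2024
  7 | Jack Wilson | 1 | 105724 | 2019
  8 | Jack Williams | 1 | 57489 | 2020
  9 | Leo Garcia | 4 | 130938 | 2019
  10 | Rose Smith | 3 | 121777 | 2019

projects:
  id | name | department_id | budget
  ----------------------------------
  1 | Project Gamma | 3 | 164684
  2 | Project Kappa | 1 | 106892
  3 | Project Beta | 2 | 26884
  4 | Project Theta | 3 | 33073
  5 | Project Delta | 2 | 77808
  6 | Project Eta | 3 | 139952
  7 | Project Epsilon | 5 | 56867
SELECT name, salary FROM employees WHERE salary >= 74804

Execution result:
name | salary
Ivy Davis | 114320
Leo Williams | 98526
Alice Garcia | 108689
Jack Wilson | 105724
Leo Garcia | 130938
Rose Smith | 121777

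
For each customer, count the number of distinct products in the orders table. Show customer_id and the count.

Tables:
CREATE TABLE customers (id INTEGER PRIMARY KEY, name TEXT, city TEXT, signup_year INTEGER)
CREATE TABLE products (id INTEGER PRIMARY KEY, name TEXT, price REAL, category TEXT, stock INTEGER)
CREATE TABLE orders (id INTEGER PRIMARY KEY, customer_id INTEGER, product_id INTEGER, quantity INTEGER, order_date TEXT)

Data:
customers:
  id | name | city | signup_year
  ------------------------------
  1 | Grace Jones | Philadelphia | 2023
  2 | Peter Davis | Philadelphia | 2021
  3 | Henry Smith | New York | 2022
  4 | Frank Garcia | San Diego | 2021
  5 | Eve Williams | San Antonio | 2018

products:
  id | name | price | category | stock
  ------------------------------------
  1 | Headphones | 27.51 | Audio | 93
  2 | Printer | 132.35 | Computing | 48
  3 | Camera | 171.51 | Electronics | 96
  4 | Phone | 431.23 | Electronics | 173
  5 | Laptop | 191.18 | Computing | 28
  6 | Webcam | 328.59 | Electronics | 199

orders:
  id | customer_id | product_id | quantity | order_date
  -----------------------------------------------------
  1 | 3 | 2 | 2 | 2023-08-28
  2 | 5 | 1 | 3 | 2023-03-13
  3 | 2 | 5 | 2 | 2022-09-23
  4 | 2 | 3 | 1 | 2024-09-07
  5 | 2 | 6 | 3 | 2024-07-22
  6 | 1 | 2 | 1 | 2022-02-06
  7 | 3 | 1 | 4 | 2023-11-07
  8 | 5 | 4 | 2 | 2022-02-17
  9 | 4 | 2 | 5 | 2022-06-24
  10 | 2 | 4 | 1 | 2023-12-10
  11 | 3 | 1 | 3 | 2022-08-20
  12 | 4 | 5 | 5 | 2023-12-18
SELECT customer_id, COUNT(DISTINCT product_id) AS distinct_product_count FROM orders GROUP BY customer_id

Execution result:
customer_id | distinct_product_count
1 | 1
2 | 4
3 | 2
4 | 2
5 | 2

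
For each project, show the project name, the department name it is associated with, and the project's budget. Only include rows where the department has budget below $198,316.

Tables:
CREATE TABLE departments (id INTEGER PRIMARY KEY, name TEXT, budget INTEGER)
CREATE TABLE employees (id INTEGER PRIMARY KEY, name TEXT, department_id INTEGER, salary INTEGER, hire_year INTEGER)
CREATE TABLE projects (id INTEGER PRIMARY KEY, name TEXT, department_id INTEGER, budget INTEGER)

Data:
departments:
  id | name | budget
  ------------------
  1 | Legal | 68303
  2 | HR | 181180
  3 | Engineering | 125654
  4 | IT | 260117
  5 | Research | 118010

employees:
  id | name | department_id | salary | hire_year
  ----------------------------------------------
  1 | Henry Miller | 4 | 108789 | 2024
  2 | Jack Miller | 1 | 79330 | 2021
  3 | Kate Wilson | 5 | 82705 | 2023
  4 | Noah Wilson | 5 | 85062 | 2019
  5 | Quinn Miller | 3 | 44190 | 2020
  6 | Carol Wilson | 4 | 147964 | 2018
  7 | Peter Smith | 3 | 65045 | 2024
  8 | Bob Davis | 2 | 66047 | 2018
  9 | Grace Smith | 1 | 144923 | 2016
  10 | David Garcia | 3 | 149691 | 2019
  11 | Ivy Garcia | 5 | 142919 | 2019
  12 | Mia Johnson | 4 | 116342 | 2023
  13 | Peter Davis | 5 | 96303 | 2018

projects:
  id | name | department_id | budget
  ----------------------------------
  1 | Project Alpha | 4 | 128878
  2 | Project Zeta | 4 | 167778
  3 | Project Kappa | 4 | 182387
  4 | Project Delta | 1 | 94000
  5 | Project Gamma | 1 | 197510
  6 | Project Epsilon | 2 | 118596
SELECT c.name, p.name AS department, c.budget FROM projects c JOIN departments p ON c.department_id = p.id WHERE p.budget < 198316

Execution result:
name | department | budget
Project Delta | Legal | 94000
Project Gamma | Legal | 197510
Project Epsilon | HR | 118596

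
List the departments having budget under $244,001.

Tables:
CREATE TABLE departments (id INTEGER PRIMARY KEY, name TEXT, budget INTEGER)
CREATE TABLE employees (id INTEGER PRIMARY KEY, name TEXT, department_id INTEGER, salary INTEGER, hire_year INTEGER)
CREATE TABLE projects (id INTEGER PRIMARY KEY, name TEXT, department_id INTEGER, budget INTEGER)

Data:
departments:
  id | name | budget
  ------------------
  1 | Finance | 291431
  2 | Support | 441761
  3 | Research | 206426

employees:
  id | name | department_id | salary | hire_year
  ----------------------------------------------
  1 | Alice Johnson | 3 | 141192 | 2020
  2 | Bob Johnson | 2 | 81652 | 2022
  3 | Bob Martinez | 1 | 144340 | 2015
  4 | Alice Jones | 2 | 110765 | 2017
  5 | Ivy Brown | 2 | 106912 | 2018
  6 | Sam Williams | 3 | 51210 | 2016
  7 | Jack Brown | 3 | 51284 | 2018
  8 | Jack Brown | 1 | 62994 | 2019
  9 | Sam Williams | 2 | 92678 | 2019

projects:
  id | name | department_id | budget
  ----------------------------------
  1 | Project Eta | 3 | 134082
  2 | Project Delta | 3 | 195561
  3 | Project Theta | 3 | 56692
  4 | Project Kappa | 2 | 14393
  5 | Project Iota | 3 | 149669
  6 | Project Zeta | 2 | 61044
SELECT name, budget FROM departments WHERE budget < 244001

Execution result:
name | budget
Research | 206426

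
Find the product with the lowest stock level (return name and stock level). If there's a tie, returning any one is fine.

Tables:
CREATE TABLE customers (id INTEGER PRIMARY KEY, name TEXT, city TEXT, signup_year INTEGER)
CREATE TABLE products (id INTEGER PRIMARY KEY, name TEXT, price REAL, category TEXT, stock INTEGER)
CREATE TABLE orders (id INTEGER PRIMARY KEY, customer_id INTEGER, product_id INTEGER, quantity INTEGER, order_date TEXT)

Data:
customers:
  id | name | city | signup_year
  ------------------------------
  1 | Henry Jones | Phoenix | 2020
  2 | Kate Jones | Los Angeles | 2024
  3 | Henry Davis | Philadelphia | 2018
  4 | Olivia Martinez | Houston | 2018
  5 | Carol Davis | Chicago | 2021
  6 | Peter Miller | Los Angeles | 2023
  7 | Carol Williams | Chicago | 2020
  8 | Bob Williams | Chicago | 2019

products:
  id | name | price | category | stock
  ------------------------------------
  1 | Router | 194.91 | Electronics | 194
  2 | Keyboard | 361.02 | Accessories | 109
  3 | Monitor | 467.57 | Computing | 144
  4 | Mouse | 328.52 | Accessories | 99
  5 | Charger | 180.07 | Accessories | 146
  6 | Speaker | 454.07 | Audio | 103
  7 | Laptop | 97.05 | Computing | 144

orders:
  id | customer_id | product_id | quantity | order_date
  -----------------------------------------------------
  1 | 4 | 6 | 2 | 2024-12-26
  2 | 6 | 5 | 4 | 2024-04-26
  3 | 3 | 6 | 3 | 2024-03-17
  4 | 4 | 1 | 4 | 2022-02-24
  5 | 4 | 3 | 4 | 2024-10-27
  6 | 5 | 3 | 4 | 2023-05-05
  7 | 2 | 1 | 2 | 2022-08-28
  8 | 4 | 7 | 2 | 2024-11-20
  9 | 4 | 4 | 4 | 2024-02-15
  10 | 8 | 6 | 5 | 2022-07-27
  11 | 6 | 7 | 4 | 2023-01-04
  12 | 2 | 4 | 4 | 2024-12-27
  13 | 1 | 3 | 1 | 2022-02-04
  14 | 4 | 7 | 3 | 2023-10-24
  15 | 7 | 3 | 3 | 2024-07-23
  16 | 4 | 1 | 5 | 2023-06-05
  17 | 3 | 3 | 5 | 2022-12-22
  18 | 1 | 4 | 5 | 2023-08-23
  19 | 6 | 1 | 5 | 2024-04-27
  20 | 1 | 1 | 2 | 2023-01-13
SELECT name, stock FROM products ORDER BY stock ASC LIMIT 1

Execution result:
name | stock
Mouse | 99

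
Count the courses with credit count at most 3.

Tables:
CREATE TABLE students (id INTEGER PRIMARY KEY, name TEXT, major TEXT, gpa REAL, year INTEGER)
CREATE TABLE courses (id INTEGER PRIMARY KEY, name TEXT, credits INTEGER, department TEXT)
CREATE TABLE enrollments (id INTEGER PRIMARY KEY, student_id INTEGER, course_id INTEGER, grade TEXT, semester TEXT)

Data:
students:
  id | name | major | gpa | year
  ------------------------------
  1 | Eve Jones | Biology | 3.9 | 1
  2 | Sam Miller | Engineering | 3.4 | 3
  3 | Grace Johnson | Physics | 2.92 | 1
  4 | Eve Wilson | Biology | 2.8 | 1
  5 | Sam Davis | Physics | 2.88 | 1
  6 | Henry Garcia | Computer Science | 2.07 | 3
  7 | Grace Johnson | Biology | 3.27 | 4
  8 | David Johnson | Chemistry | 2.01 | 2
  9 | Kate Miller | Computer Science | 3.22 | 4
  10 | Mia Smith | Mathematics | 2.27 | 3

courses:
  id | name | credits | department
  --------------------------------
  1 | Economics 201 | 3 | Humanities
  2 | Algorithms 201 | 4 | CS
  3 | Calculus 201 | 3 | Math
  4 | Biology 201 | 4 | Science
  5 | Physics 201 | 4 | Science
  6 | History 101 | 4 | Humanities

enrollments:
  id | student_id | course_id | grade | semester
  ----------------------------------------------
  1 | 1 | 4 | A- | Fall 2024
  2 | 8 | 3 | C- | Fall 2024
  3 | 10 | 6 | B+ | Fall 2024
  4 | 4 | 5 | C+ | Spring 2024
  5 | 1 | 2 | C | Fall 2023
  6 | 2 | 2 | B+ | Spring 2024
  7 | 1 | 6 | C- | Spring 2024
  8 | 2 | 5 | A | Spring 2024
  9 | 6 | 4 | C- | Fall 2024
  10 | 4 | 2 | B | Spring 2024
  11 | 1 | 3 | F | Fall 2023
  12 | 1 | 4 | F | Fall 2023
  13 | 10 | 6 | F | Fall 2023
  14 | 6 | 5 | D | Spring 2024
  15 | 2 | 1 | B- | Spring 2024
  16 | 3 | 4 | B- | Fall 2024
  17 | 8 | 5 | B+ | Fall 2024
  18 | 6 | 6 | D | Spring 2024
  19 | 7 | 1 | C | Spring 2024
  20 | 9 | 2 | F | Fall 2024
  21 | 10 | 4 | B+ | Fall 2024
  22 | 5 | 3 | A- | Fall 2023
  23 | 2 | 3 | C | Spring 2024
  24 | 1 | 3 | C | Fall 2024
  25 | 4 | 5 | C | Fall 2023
SELECT COUNT(*) FROM courses WHERE credits <= 3

Execution result:
2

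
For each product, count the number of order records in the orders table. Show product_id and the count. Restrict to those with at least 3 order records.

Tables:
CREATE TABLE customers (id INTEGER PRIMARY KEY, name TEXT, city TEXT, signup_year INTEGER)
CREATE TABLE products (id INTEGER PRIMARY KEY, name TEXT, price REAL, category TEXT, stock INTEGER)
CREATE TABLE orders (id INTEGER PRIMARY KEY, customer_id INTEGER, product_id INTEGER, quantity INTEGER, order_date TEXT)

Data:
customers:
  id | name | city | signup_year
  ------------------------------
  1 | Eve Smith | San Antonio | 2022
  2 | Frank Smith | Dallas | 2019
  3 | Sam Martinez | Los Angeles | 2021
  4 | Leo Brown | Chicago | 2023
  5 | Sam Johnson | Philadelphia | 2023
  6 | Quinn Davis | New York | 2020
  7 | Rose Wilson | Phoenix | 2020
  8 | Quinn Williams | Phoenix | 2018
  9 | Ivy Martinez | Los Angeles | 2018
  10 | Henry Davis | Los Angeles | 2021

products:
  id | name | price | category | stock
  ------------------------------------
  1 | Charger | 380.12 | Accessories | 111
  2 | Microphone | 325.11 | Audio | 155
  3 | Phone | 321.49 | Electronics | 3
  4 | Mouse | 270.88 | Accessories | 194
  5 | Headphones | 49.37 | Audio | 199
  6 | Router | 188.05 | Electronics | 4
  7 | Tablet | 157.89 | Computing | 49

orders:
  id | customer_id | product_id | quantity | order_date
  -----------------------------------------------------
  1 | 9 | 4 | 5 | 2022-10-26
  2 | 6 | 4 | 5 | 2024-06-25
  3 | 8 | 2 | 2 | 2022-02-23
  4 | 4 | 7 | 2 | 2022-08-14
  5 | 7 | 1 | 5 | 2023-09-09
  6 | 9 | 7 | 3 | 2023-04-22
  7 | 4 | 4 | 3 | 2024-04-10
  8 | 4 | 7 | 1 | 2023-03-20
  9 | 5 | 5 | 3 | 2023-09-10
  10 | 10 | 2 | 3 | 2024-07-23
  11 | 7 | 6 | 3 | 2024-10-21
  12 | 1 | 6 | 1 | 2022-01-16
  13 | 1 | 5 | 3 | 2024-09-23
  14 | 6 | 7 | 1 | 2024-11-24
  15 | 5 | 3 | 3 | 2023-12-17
SELECT product_id, COUNT(*) AS order_count FROM orders GROUP BY product_id HAVING COUNT(*) >= 3

Execution result:
product_id | order_count
4 | 3
7 | 4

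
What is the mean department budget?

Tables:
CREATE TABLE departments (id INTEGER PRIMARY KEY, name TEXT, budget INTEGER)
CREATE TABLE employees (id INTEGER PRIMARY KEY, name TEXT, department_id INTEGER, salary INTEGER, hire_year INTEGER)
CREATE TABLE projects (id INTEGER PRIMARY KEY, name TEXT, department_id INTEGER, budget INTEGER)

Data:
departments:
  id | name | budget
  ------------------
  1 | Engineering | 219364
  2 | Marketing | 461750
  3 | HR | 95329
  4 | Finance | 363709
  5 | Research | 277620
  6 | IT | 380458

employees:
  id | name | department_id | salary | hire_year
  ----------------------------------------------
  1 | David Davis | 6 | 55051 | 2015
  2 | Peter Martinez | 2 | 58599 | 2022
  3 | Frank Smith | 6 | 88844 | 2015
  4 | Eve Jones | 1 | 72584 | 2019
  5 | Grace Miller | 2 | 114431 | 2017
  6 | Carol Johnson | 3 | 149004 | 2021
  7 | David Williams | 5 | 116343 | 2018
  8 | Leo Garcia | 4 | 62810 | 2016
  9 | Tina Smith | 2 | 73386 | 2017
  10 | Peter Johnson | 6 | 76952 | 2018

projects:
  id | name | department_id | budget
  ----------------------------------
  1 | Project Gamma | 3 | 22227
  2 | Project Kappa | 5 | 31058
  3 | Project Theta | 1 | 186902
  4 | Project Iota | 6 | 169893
SELECT AVG(budget) FROM departments

Execution result:
299705.00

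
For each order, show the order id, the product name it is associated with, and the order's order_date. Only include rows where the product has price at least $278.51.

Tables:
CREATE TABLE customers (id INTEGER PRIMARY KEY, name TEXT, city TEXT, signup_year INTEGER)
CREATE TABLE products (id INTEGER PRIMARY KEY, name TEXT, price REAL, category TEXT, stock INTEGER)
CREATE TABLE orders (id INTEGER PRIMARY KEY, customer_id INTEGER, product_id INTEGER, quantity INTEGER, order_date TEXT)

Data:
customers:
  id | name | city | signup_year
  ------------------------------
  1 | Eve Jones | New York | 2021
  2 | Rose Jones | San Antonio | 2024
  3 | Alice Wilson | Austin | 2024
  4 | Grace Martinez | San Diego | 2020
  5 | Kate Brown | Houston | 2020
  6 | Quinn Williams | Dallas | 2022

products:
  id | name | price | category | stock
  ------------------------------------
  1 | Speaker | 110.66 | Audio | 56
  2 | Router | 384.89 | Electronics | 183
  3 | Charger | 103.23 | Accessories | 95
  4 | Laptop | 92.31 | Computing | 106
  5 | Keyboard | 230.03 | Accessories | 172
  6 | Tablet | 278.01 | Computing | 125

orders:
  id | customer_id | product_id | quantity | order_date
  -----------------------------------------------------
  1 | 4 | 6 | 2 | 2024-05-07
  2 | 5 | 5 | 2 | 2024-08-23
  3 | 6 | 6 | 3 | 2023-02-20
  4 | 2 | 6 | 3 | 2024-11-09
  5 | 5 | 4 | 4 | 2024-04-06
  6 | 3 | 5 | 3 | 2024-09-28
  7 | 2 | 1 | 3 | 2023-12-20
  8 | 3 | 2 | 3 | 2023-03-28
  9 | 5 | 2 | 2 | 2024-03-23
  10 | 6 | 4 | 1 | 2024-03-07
SELECT c.id, p.name AS product, c.order_date FROM orders c JOIN products p ON c.product_id = p.id WHERE p.price >= 278.51

Execution result:
id | product | order_date
8 | Router | 2023-03-28
9 | Router | 2024-03-23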